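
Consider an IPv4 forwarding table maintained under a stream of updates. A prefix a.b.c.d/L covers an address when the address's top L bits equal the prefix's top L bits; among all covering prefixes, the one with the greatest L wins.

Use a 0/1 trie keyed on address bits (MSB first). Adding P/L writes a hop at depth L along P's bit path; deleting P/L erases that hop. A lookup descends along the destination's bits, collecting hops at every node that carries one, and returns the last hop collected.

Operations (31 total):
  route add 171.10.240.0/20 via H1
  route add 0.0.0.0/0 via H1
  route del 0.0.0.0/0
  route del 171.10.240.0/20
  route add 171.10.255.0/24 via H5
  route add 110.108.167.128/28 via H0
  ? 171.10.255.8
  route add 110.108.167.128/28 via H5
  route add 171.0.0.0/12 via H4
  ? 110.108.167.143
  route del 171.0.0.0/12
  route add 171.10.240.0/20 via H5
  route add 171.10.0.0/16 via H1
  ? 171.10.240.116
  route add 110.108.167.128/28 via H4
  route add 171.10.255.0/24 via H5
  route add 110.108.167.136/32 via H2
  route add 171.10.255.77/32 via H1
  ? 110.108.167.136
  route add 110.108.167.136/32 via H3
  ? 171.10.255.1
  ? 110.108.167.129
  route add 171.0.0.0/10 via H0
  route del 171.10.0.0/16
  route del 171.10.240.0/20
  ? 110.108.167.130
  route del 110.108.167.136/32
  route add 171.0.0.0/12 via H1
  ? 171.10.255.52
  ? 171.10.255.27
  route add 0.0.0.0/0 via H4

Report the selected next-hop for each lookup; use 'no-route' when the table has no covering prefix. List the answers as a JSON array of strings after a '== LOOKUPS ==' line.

Apply in order:
  add 171.10.240.0/20 -> H1 at depth 20
  add 0.0.0.0/0 -> H1 at depth 0
  del 0.0.0.0/0 (clear depth 0)
  del 171.10.240.0/20 (clear depth 20)
  add 171.10.255.0/24 -> H5 at depth 24
  add 110.108.167.128/28 -> H0 at depth 28
  Q 171.10.255.8: descend 101010110000101011111111 ; hops seen [H5] ; pick H5
  add 110.108.167.128/28 -> H5 at depth 28
  add 171.0.0.0/12 -> H4 at depth 12
  Q 110.108.167.143: descend 0110111001101100101001111000 ; hops seen [H5] ; pick H5
  del 171.0.0.0/12 (clear depth 12)
  add 171.10.240.0/20 -> H5 at depth 20
  add 171.10.0.0/16 -> H1 at depth 16
  Q 171.10.240.116: descend 10101011000010101111 ; hops seen [H1,H5] ; pick H5
  add 110.108.167.128/28 -> H4 at depth 28
  add 171.10.255.0/24 -> H5 at depth 24
  add 110.108.167.136/32 -> H2 at depth 32
  add 171.10.255.77/32 -> H1 at depth 32
  Q 110.108.167.136: descend 01101110011011001010011110001000 ; hops seen [H4,H2] ; pick H2
  add 110.108.167.136/32 -> H3 at depth 32
  Q 171.10.255.1: descend 1010101100001010111111110 ; hops seen [H1,H5,H5] ; pick H5
  Q 110.108.167.129: descend 0110111001101100101001111000 ; hops seen [H4] ; pick H4
  add 171.0.0.0/10 -> H0 at depth 10
  del 171.10.0.0/16 (clear depth 16)
  del 171.10.240.0/20 (clear depth 20)
  Q 110.108.167.130: descend 0110111001101100101001111000 ; hops seen [H4] ; pick H4
  del 110.108.167.136/32 (clear depth 32)
  add 171.0.0.0/12 -> H1 at depth 12
  Q 171.10.255.52: descend 1010101100001010111111110 ; hops seen [H0,H1,H5] ; pick H5
  Q 171.10.255.27: descend 1010101100001010111111110 ; hops seen [H0,H1,H5] ; pick H5
  add 0.0.0.0/0 -> H4 at depth 0

== LOOKUPS ==
["H5","H5","H5","H2","H5","H4","H4","H5","H5"]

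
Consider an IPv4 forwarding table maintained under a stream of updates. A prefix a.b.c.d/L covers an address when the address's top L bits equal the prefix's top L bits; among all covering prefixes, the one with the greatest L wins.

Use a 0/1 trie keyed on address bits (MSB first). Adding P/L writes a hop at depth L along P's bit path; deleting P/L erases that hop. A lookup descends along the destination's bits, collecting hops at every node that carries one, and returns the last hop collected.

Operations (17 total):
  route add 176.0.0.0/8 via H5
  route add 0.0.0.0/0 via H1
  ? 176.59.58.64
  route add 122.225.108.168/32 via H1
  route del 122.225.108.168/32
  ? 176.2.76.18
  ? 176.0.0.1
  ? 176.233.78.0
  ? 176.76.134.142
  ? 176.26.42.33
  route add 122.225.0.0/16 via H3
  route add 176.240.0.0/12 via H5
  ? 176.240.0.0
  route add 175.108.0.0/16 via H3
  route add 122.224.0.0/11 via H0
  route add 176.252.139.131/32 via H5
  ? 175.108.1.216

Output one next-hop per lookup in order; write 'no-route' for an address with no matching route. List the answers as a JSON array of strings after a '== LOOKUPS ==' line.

Process each operation:
  add 176.0.0.0/8 -> H5 at depth 8
  add 0.0.0.0/0 -> H1 at depth 0
  ? 176.59.58.64  path d0:H1→d1:-→d2:-→d3:-→d4:-→d5:-→d6:-→d7:-→d8:H5  best=H5
  add 122.225.108.168/32 -> H1 at depth 32
  - 122.225.108.168/32 clear@32
  ? 176.2.76.18  path d0:H1→d1:-→d2:-→d3:-→d4:-→d5:-→d6:-→d7:-→d8:H5  best=H5
  ? 176.0.0.1  path d0:H1→d1:-→d2:-→d3:-→d4:-→d5:-→d6:-→d7:-→d8:H5  best=H5
  ? 176.233.78.0  path d0:H1→d1:-→d2:-→d3:-→d4:-→d5:-→d6:-→d7:-→d8:H5  best=H5
  ? 176.76.134.142  path d0:H1→d1:-→d2:-→d3:-→d4:-→d5:-→d6:-→d7:-→d8:H5  best=H5
  ? 176.26.42.33  path d0:H1→d1:-→d2:-→d3:-→d4:-→d5:-→d6:-→d7:-→d8:H5  best=H5
  add 122.225.0.0/16 -> H3 at depth 16
  add 176.240.0.0/12 -> H5 at depth 12
  ? 176.240.0.0  path d0:H1→d1:-→d2:-→d3:-→d4:-→d5:-→d6:-→d7:-→d8:H5→d9:-→d10:-→d11:-→d12:H5  best=H5
  add 175.108.0.0/16 -> H3 at depth 16
  add 122.224.0.0/11 -> H0 at depth 11
  add 176.252.139.131/32 -> H5 at depth 32
  ? 175.108.1.216  path d0:H1→d1:-→d2:-→d3:-→d4:-→d5:-→d6:-→d7:-→d8:-→d9:-→d10:-→d11:-→d12:-→d13:-→d14:-→d15:-→d16:H3  best=H3

== LOOKUPS ==
["H5","H5","H5","H5","H5","H5","H5","H3"]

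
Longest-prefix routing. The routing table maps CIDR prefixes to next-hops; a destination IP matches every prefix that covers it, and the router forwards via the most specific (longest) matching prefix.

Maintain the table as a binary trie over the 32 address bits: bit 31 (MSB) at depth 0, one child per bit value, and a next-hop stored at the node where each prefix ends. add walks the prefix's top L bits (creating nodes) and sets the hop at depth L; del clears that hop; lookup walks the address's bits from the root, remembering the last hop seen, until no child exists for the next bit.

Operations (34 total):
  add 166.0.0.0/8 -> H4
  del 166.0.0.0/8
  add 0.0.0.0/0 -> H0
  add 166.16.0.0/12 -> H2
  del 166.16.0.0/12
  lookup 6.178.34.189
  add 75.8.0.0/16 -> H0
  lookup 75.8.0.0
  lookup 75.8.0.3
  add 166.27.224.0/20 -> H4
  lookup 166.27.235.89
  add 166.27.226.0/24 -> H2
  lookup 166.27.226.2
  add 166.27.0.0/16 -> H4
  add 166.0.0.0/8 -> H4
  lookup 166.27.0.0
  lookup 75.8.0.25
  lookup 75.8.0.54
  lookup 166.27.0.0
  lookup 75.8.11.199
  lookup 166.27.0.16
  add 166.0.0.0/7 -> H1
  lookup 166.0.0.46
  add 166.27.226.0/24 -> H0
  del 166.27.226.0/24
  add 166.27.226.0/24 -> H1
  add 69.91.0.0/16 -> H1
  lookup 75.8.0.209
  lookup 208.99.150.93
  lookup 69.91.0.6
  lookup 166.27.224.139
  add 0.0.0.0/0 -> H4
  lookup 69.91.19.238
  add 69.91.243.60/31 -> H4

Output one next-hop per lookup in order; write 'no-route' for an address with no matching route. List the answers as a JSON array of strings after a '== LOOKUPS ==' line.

Trace:
  + 166.0.0.0/8 (H4) depth=8
  - 166.0.0.0/8 clear@8
  + 0.0.0.0/0 (H0) depth=0
  + 166.16.0.0/12 (H2) depth=12
  - 166.16.0.0/12 clear@12
  Q 6.178.34.189: descend ε ; hops seen [H0] ; pick H0
  + 75.8.0.0/16 (H0) depth=16
  Q 75.8.0.0: descend 0100101100001000 ; hops seen [H0,H0] ; pick H0
  Q 75.8.0.3: descend 0100101100001000 ; hops seen [H0,H0] ; pick H0
  + 166.27.224.0/20 (H4) depth=20
  Q 166.27.235.89: descend 10100110000110111110 ; hops seen [H0,H4] ; pick H4
  + 166.27.226.0/24 (H2) depth=24
  Q 166.27.226.2: descend 101001100001101111100010 ; hops seen [H0,H4,H2] ; pick H2
  + 166.27.0.0/16 (H4) depth=16
  + 166.0.0.0/8 (H4) depth=8
  Q 166.27.0.0: descend 1010011000011011 ; hops seen [H0,H4,H4] ; pick H4
  Q 75.8.0.25: descend 0100101100001000 ; hops seen [H0,H0] ; pick H0
  Q 75.8.0.54: descend 0100101100001000 ; hops seen [H0,H0] ; pick H0
  Q 166.27.0.0: descend 1010011000011011 ; hops seen [H0,H4,H4] ; pick H4
  Q 75.8.11.199: descend 0100101100001000 ; hops seen [H0,H0] ; pick H0
  Q 166.27.0.16: descend 1010011000011011 ; hops seen [H0,H4,H4] ; pick H4
  + 166.0.0.0/7 (H1) depth=7
  Q 166.0.0.46: descend 10100110000 ; hops seen [H0,H1,H4] ; pick H4
  + 166.27.226.0/24 (H0) depth=24
  - 166.27.226.0/24 clear@24
  + 166.27.226.0/24 (H1) depth=24
  + 69.91.0.0/16 (H1) depth=16
  Q 75.8.0.209: descend 0100101100001000 ; hops seen [H0,H0] ; pick H0
  Q 208.99.150.93: descend 1 ; hops seen [H0] ; pick H0
  Q 69.91.0.6: descend 0100010101011011 ; hops seen [H0,H1] ; pick H1
  Q 166.27.224.139: descend 1010011000011011111000 ; hops seen [H0,H1,H4,H4,H4] ; pick H4
  + 0.0.0.0/0 (H4) depth=0
  Q 69.91.19.238: descend 0100010101011011 ; hops seen [H4,H1] ; pick H1
  + 69.91.243.60/31 (H4) depth=31

== LOOKUPS ==
["H0","H0","H0","H4","H2","H4","H0","H0","H4","H0","H4","H4","H0","H0","H1","H4","H1"]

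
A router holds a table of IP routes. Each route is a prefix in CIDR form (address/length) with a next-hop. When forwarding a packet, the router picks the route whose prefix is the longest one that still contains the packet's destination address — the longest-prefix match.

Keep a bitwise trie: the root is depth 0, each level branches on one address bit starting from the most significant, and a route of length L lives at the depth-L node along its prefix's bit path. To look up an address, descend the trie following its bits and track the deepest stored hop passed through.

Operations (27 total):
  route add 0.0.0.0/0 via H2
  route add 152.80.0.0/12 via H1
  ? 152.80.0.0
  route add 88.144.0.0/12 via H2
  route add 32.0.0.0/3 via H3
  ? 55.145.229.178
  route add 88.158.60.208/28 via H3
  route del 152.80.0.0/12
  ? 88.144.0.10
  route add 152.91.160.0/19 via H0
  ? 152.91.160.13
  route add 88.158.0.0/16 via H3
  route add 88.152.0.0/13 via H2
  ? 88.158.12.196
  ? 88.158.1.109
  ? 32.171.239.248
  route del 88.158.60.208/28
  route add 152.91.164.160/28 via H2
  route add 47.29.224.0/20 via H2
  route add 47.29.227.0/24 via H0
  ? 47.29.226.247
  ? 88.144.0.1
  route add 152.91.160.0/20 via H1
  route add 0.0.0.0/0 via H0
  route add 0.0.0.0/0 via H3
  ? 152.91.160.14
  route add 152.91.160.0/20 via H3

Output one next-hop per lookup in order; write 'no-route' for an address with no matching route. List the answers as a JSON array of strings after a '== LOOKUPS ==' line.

Apply in order:
  + 0.0.0.0/0 (H2) depth=0
  + 152.80.0.0/12 (H1) depth=12
  Q 152.80.0.0: descend 100110000101 ; hops seen [H2,H1] ; pick H1
  + 88.144.0.0/12 (H2) depth=12
  + 32.0.0.0/3 (H3) depth=3
  Q 55.145.229.178: descend 001 ; hops seen [H2,H3] ; pick H3
  + 88.158.60.208/28 (H3) depth=28
  - 152.80.0.0/12 clear@12
  Q 88.144.0.10: descend 010110001001 ; hops seen [H2,H2] ; pick H2
  + 152.91.160.0/19 (H0) depth=19
  Q 152.91.160.13: descend 1001100001011011101 ; hops seen [H2,H0] ; pick H0
  + 88.158.0.0/16 (H3) depth=16
  + 88.152.0.0/13 (H2) depth=13
  Q 88.158.12.196: descend 010110001001111000 ; hops seen [H2,H2,H2,H3] ; pick H3
  Q 88.158.1.109: descend 010110001001111000 ; hops seen [H2,H2,H2,H3] ; pick H3
  Q 32.171.239.248: descend 001 ; hops seen [H2,H3] ; pick H3
  - 88.158.60.208/28 clear@28
  + 152.91.164.160/28 (H2) depth=28
  + 47.29.224.0/20 (H2) depth=20
  + 47.29.227.0/24 (H0) depth=24
  Q 47.29.226.247: descend 00101111000111011110001 ; hops seen [H2,H3,H2] ; pick H2
  Q 88.144.0.1: descend 010110001001 ; hops seen [H2,H2] ; pick H2
  + 152.91.160.0/20 (H1) depth=20
  + 0.0.0.0/0 (H0) depth=0
  + 0.0.0.0/0 (H3) depth=0
  Q 152.91.160.14: descend 100110000101101110100 ; hops seen [H3,H0,H1] ; pick H1
  + 152.91.160.0/20 (H3) depth=20

== LOOKUPS ==
["H1","H3","H2","H0","H3","H3","H3","H2","H2","H1"]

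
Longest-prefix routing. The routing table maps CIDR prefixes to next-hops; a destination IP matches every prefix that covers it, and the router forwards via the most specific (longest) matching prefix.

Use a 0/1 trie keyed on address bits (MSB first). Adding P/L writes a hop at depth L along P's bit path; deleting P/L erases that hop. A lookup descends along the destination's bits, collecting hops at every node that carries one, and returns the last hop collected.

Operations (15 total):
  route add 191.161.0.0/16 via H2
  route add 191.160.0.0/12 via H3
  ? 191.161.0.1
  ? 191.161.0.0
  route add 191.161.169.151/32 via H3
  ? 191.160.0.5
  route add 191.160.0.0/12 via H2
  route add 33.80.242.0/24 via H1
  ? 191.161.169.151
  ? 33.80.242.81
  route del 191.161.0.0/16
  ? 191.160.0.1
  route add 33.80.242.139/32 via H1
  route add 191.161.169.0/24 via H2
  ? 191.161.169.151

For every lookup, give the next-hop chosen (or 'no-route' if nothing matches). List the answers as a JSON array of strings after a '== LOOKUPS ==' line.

Trace:
  + 191.161.0.0/16 (H2) depth=16
  + 191.160.0.0/12 (H3) depth=12
  ? 191.161.0.1  path d0:-→d1:-→d2:-→d3:-→d4:-→d5:-→d6:-→d7:-→d8:-→d9:-→d10:-→d11:-→d12:H3→d13:-→d14:-→d15:-→d16:H2  best=H2
  ? 191.161.0.0  path d0:-→d1:-→d2:-→d3:-→d4:-→d5:-→d6:-→d7:-→d8:-→d9:-→d10:-→d11:-→d12:H3→d13:-→d14:-→d15:-→d16:H2  best=H2
  + 191.161.169.151/32 (H3) depth=32
  ? 191.160.0.5  path d0:-→d1:-→d2:-→d3:-→d4:-→d5:-→d6:-→d7:-→d8:-→d9:-→d10:-→d11:-→d12:H3→d13:-→d14:-→d15:-  best=H3
  + 191.160.0.0/12 (H2) depth=12
  + 33.80.242.0/24 (H1) depth=24
  ? 191.161.169.151  path d0:-→d1:-→d2:-→d3:-→d4:-→d5:-→d6:-→d7:-→d8:-→d9:-→d10:-→d11:-→d12:H2→d13:-→d14:-→d15:-→d16:H2→d17:-→d18:-→d19:-→d20:-→d21:-→d22:-→d23:-→d24:-→d25:-→d26:-→d27:-→d28:-→d29:-→d30:-→d31:-→d32:H3  best=H3
  ? 33.80.242.81  path d0:-→d1:-→d2:-→d3:-→d4:-→d5:-→d6:-→d7:-→d8:-→d9:-→d10:-→d11:-→d12:-→d13:-→d14:-→d15:-→d16:-→d17:-→d18:-→d19:-→d20:-→d21:-→d22:-→d23:-→d24:H1  best=H1
  - 191.161.0.0/16 clear@16
  ? 191.160.0.1  path d0:-→d1:-→d2:-→d3:-→d4:-→d5:-→d6:-→d7:-→d8:-→d9:-→d10:-→d11:-→d12:H2→d13:-→d14:-→d15:-  best=H2
  + 33.80.242.139/32 (H1) depth=32
  + 191.161.169.0/24 (H2) depth=24
  ? 191.161.169.151  path d0:-→d1:-→d2:-→d3:-→d4:-→d5:-→d6:-→d7:-→d8:-→d9:-→d10:-→d11:-→d12:H2→d13:-→d14:-→d15:-→d16:-→d17:-→d18:-→d19:-→d20:-→d21:-→d22:-→d23:-→d24:H2→d25:-→d26:-→d27:-→d28:-→d29:-→d30:-→d31:-→d32:H3  best=H3

== LOOKUPS ==
["H2","H2","H3","H3","H1","H2","H3"]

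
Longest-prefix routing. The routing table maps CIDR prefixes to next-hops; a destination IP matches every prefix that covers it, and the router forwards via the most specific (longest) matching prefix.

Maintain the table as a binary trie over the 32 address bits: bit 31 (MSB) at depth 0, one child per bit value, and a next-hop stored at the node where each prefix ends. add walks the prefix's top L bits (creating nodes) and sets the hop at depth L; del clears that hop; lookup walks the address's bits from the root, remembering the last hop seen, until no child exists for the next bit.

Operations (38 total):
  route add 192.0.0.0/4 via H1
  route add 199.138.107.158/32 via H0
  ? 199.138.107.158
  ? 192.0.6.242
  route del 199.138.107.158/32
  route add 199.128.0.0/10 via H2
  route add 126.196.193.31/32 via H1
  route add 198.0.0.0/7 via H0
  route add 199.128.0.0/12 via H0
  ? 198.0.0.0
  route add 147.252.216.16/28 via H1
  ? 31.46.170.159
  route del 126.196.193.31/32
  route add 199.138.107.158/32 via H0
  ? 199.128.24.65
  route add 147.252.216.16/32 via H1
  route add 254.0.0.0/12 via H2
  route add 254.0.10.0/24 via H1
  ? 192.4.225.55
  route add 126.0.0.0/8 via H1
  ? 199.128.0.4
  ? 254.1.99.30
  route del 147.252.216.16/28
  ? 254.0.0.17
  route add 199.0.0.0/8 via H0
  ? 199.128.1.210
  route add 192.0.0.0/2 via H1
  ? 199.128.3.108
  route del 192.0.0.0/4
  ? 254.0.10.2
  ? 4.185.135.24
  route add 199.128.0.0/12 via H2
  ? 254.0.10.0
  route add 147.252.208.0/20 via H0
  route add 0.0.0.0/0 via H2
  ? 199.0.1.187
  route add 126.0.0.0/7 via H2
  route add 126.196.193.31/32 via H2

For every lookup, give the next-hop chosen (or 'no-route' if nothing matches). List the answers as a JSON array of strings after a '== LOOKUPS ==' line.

Apply in order:
  add 192.0.0.0/4 -> H1 at depth 4
  add 199.138.107.158/32 -> H0 at depth 32
  lookup 199.138.107.158: bits 11000111100010100110101110011110 walk d0:-→d1:-→d2:-→d3:-→d4:H1→d5:-→d6:-→d7:-→d8:-→d9:-→d10:-→d11:-→d12:-→d13:-→d14:-→d15:-→d16:-→d17:-→d18:-→d19:-→d20:-→d21:-→d22:-→d23:-→d24:-→d25:-→d26:-→d27:-→d28:-→d29:-→d30:-→d31:-→d32:H0 -> H0
  lookup 192.0.6.242: bits 11000 walk d0:-→d1:-→d2:-→d3:-→d4:H1→d5:- -> H1
  del 199.138.107.158/32 (clear depth 32)
  add 199.128.0.0/10 -> H2 at depth 10
  add 126.196.193.31/32 -> H1 at depth 32
  add 198.0.0.0/7 -> H0 at depth 7
  add 199.128.0.0/12 -> H0 at depth 12
  lookup 198.0.0.0: bits 1100011 walk d0:-→d1:-→d2:-→d3:-→d4:H1→d5:-→d6:-→d7:H0 -> H0
  add 147.252.216.16/28 -> H1 at depth 28
  lookup 31.46.170.159: bits 0 walk d0:-→d1:- -> no-route
  del 126.196.193.31/32 (clear depth 32)
  add 199.138.107.158/32 -> H0 at depth 32
  lookup 199.128.24.65: bits 110001111000 walk d0:-→d1:-→d2:-→d3:-→d4:H1→d5:-→d6:-→d7:H0→d8:-→d9:-→d10:H2→d11:-→d12:H0 -> H0
  add 147.252.216.16/32 -> H1 at depth 32
  add 254.0.0.0/12 -> H2 at depth 12
  add 254.0.10.0/24 -> H1 at depth 24
  lookup 192.4.225.55: bits 11000 walk d0:-→d1:-→d2:-→d3:-→d4:H1→d5:- -> H1
  add 126.0.0.0/8 -> H1 at depth 8
  lookup 199.128.0.4: bits 110001111000 walk d0:-→d1:-→d2:-→d3:-→d4:H1→d5:-→d6:-→d7:H0→d8:-→d9:-→d10:H2→d11:-→d12:H0 -> H0
  lookup 254.1.99.30: bits 111111100000000 walk d0:-→d1:-→d2:-→d3:-→d4:-→d5:-→d6:-→d7:-→d8:-→d9:-→d10:-→d11:-→d12:H2→d13:-→d14:-→d15:- -> H2
  del 147.252.216.16/28 (clear depth 28)
  lookup 254.0.0.17: bits 11111110000000000000 walk d0:-→d1:-→d2:-→d3:-→d4:-→d5:-→d6:-→d7:-→d8:-→d9:-→d10:-→d11:-→d12:H2→d13:-→d14:-→d15:-→d16:-→d17:-→d18:-→d19:-→d20:- -> H2
  add 199.0.0.0/8 -> H0 at depth 8
  lookup 199.128.1.210: bits 110001111000 walk d0:-→d1:-→d2:-→d3:-→d4:H1→d5:-→d6:-→d7:H0→d8:H0→d9:-→d10:H2→d11:-→d12:H0 -> H0
  add 192.0.0.0/2 -> H1 at depth 2
  lookup 199.128.3.108: bits 110001111000 walk d0:-→d1:-→d2:H1→d3:-→d4:H1→d5:-→d6:-→d7:H0→d8:H0→d9:-→d10:H2→d11:-→d12:H0 -> H0
  del 192.0.0.0/4 (clear depth 4)
  lookup 254.0.10.2: bits 111111100000000000001010 walk d0:-→d1:-→d2:H1→d3:-→d4:-→d5:-→d6:-→d7:-→d8:-→d9:-→d10:-→d11:-→d12:H2→d13:-→d14:-→d15:-→d16:-→d17:-→d18:-→d19:-→d20:-→d21:-→d22:-→d23:-→d24:H1 -> H1
  lookup 4.185.135.24: bits 0 walk d0:-→d1:- -> no-route
  add 199.128.0.0/12 -> H2 at depth 12
  lookup 254.0.10.0: bits 111111100000000000001010 walk d0:-→d1:-→d2:H1→d3:-→d4:-→d5:-→d6:-→d7:-→d8:-→d9:-→d10:-→d11:-→d12:H2→d13:-→d14:-→d15:-→d16:-→d17:-→d18:-→d19:-→d20:-→d21:-→d22:-→d23:-→d24:H1 -> H1
  add 147.252.208.0/20 -> H0 at depth 20
  add 0.0.0.0/0 -> H2 at depth 0
  lookup 199.0.1.187: bits 11000111 walk d0:H2→d1:-→d2:H1→d3:-→d4:-→d5:-→d6:-→d7:H0→d8:H0 -> H0
  add 126.0.0.0/7 -> H2 at depth 7
  add 126.196.193.31/32 -> H2 at depth 32

== LOOKUPS ==
["H0","H1","H0","no-route","H0","H1","H0","H2","H2","H0","H0","H1","no-route","H1","H0"]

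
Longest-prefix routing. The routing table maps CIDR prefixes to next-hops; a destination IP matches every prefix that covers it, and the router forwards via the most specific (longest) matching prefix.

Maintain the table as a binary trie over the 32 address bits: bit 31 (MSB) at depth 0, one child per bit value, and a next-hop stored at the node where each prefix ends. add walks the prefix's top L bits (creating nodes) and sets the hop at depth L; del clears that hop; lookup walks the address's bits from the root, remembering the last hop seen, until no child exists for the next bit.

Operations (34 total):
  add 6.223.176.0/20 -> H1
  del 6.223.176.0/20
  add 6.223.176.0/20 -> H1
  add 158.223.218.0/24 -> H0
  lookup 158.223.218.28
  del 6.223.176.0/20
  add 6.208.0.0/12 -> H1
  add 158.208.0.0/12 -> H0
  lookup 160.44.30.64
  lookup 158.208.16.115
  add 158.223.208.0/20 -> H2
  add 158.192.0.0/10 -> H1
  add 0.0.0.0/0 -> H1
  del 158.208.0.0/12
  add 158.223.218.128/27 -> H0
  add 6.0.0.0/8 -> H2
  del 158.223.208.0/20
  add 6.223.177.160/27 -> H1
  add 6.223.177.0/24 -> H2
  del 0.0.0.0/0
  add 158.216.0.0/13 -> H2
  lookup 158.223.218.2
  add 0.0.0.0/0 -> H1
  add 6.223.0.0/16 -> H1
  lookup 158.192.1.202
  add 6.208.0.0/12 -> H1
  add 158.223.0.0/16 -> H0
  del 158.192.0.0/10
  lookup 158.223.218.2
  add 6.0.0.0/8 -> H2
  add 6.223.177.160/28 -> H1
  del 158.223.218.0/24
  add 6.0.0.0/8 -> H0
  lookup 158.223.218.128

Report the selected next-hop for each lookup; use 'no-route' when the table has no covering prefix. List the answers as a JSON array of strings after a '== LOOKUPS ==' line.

Trace:
  add 6.223.176.0/20 -> H1 at depth 20
  - 6.223.176.0/20 clear@20
  add 6.223.176.0/20 -> H1 at depth 20
  add 158.223.218.0/24 -> H0 at depth 24
  lookup 158.223.218.28: bits 100111101101111111011010 walk d0:-→d1:-→d2:-→d3:-→d4:-→d5:-→d6:-→d7:-→d8:-→d9:-→d10:-→d11:-→d12:-→d13:-→d14:-→d15:-→d16:-→d17:-→d18:-→d19:-→d20:-→d21:-→d22:-→d23:-→d24:H0 -> H0
  - 6.223.176.0/20 clear@20
  add 6.208.0.0/12 -> H1 at depth 12
  add 158.208.0.0/12 -> H0 at depth 12
  lookup 160.44.30.64: bits 10 walk d0:-→d1:-→d2:- -> no-route
  lookup 158.208.16.115: bits 100111101101 walk d0:-→d1:-→d2:-→d3:-→d4:-→d5:-→d6:-→d7:-→d8:-→d9:-→d10:-→d11:-→d12:H0 -> H0
  add 158.223.208.0/20 -> H2 at depth 20
  add 158.192.0.0/10 -> H1 at depth 10
  add 0.0.0.0/0 -> H1 at depth 0
  - 158.208.0.0/12 clear@12
  add 158.223.218.128/27 -> H0 at depth 27
  add 6.0.0.0/8 -> H2 at depth 8
  - 158.223.208.0/20 clear@20
  add 6.223.177.160/27 -> H1 at depth 27
  add 6.223.177.0/24 -> H2 at depth 24
  - 0.0.0.0/0 clear@0
  add 158.216.0.0/13 -> H2 at depth 13
  lookup 158.223.218.2: bits 100111101101111111011010 walk d0:-→d1:-→d2:-→d3:-→d4:-→d5:-→d6:-→d7:-→d8:-→d9:-→d10:H1→d11:-→d12:-→d13:H2→d14:-→d15:-→d16:-→d17:-→d18:-→d19:-→d20:-→d21:-→d22:-→d23:-→d24:H0 -> H0
  add 0.0.0.0/0 -> H1 at depth 0
  add 6.223.0.0/16 -> H1 at depth 16
  lookup 158.192.1.202: bits 10011110110 walk d0:H1→d1:-→d2:-→d3:-→d4:-→d5:-→d6:-→d7:-→d8:-→d9:-→d10:H1→d11:- -> H1
  add 6.208.0.0/12 -> H1 at depth 12
  add 158.223.0.0/16 -> H0 at depth 16
  - 158.192.0.0/10 clear@10
  lookup 158.223.218.2: bits 100111101101111111011010 walk d0:H1→d1:-→d2:-→d3:-→d4:-→d5:-→d6:-→d7:-→d8:-→d9:-→d10:-→d11:-→d12:-→d13:H2→d14:-→d15:-→d16:H0→d17:-→d18:-→d19:-→d20:-→d21:-→d22:-→d23:-→d24:H0 -> H0
  add 6.0.0.0/8 -> H2 at depth 8
  add 6.223.177.160/28 -> H1 at depth 28
  - 158.223.218.0/24 clear@24
  add 6.0.0.0/8 -> H0 at depth 8
  lookup 158.223.218.128: bits 100111101101111111011010100 walk d0:H1→d1:-→d2:-→d3:-→d4:-→d5:-→d6:-→d7:-→d8:-→d9:-→d10:-→d11:-→d12:-→d13:H2→d14:-→d15:-→d16:H0→d17:-→d18:-→d19:-→d20:-→d21:-→d22:-→d23:-→d24:-→d25:-→d26:-→d27:H0 -> H0

== LOOKUPS ==
["H0","no-route","H0","H0","H1","H0","H0"]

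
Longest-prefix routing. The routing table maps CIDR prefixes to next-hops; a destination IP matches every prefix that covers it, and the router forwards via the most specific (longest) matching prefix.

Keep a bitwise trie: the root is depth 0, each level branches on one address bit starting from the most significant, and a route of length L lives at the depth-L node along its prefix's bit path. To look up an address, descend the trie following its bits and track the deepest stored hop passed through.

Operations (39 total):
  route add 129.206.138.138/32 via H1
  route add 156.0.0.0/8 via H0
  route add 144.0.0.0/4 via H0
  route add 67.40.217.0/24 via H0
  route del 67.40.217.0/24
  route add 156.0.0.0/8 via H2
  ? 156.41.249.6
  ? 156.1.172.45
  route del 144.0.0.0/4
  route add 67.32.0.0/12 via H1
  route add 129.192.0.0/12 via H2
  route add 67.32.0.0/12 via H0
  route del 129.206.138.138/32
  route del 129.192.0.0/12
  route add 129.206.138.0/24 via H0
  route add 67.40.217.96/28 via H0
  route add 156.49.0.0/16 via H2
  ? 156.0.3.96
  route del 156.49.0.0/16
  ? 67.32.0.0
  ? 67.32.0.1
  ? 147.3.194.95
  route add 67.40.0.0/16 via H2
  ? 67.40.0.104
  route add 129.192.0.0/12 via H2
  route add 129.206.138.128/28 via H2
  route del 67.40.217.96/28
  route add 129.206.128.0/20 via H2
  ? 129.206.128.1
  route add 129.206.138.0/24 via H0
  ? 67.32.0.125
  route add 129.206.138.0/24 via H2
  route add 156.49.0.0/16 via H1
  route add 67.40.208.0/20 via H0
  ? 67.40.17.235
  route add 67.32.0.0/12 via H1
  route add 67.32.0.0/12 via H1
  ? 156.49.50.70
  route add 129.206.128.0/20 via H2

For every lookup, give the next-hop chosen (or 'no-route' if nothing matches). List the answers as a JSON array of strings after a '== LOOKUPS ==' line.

Apply in order:
  add 129.206.138.138/32 -> H1 at depth 32
  add 156.0.0.0/8 -> H0 at depth 8
  add 144.0.0.0/4 -> H0 at depth 4
  add 67.40.217.0/24 -> H0 at depth 24
  del 67.40.217.0/24 (clear depth 24)
  add 156.0.0.0/8 -> H2 at depth 8
  ? 156.41.249.6  path d0:-→d1:-→d2:-→d3:-→d4:H0→d5:-→d6:-→d7:-→d8:H2  best=H2
  ? 156.1.172.45  path d0:-→d1:-→d2:-→d3:-→d4:H0→d5:-→d6:-→d7:-→d8:H2  best=H2
  del 144.0.0.0/4 (clear depth 4)
  add 67.32.0.0/12 -> H1 at depth 12
  add 129.192.0.0/12 -> H2 at depth 12
  add 67.32.0.0/12 -> H0 at depth 12
  del 129.206.138.138/32 (clear depth 32)
  del 129.192.0.0/12 (clear depth 12)
  add 129.206.138.0/24 -> H0 at depth 24
  add 67.40.217.96/28 -> H0 at depth 28
  add 156.49.0.0/16 -> H2 at depth 16
  ? 156.0.3.96  path d0:-→d1:-→d2:-→d3:-→d4:-→d5:-→d6:-→d7:-→d8:H2→d9:-→d10:-  best=H2
  del 156.49.0.0/16 (clear depth 16)
  ? 67.32.0.0  path d0:-→d1:-→d2:-→d3:-→d4:-→d5:-→d6:-→d7:-→d8:-→d9:-→d10:-→d11:-→d12:H0  best=H0
  ? 67.32.0.1  path d0:-→d1:-→d2:-→d3:-→d4:-→d5:-→d6:-→d7:-→d8:-→d9:-→d10:-→d11:-→d12:H0  best=H0
  ? 147.3.194.95  path d0:-→d1:-→d2:-→d3:-→d4:-  best=no-route
  add 67.40.0.0/16 -> H2 at depth 16
  ? 67.40.0.104  path d0:-→d1:-→d2:-→d3:-→d4:-→d5:-→d6:-→d7:-→d8:-→d9:-→d10:-→d11:-→d12:H0→d13:-→d14:-→d15:-→d16:H2  best=H2
  add 129.192.0.0/12 -> H2 at depth 12
  add 129.206.138.128/28 -> H2 at depth 28
  del 67.40.217.96/28 (clear depth 28)
  add 129.206.128.0/20 -> H2 at depth 20
  ? 129.206.128.1  path d0:-→d1:-→d2:-→d3:-→d4:-→d5:-→d6:-→d7:-→d8:-→d9:-→d10:-→d11:-→d12:H2→d13:-→d14:-→d15:-→d16:-→d17:-→d18:-→d19:-→d20:H2  best=H2
  add 129.206.138.0/24 -> H0 at depth 24
  ? 67.32.0.125  path d0:-→d1:-→d2:-→d3:-→d4:-→d5:-→d6:-→d7:-→d8:-→d9:-→d10:-→d11:-→d12:H0  best=H0
  add 129.206.138.0/24 -> H2 at depth 24
  add 156.49.0.0/16 -> H1 at depth 16
  add 67.40.208.0/20 -> H0 at depth 20
  ? 67.40.17.235  path d0:-→d1:-→d2:-→d3:-→d4:-→d5:-→d6:-→d7:-→d8:-→d9:-→d10:-→d11:-→d12:H0→d13:-→d14:-→d15:-→d16:H2  best=H2
  add 67.32.0.0/12 -> H1 at depth 12
  add 67.32.0.0/12 -> H1 at depth 12
  ? 156.49.50.70  path d0:-→d1:-→d2:-→d3:-→d4:-→d5:-→d6:-→d7:-→d8:H2→d9:-→d10:-→d11:-→d12:-→d13:-→d14:-→d15:-→d16:H1  best=H1
  add 129.206.128.0/20 -> H2 at depth 20

== LOOKUPS ==
["H2","H2","H2","H0","H0","no-route","H2","H2","H0","H2","H1"]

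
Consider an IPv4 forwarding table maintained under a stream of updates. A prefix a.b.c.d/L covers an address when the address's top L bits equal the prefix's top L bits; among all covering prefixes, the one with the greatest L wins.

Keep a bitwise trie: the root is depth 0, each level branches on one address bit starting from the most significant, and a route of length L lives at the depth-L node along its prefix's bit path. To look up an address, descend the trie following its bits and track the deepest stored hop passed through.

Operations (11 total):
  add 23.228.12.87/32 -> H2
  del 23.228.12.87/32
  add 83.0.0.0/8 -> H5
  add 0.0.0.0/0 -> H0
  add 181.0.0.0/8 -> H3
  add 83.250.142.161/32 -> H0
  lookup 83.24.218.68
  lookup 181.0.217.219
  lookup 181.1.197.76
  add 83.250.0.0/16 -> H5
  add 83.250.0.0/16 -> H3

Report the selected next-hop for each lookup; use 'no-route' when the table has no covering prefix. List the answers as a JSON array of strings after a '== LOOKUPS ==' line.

Process each operation:
  add 23.228.12.87/32 -> H2 at depth 32
  - 23.228.12.87/32 clear@32
  add 83.0.0.0/8 -> H5 at depth 8
  add 0.0.0.0/0 -> H0 at depth 0
  add 181.0.0.0/8 -> H3 at depth 8
  add 83.250.142.161/32 -> H0 at depth 32
  lookup 83.24.218.68: bits 01010011 walk d0:H0→d1:-→d2:-→d3:-→d4:-→d5:-→d6:-→d7:-→d8:H5 -> H5
  lookup 181.0.217.219: bits 10110101 walk d0:H0→d1:-→d2:-→d3:-→d4:-→d5:-→d6:-→d7:-→d8:H3 -> H3
  lookup 181.1.197.76: bits 10110101 walk d0:H0→d1:-→d2:-→d3:-→d4:-→d5:-→d6:-→d7:-→d8:H3 -> H3
  add 83.250.0.0/16 -> H5 at depth 16
  add 83.250.0.0/16 -> H3 at depth 16

== LOOKUPS ==
["H5","H3","H3"]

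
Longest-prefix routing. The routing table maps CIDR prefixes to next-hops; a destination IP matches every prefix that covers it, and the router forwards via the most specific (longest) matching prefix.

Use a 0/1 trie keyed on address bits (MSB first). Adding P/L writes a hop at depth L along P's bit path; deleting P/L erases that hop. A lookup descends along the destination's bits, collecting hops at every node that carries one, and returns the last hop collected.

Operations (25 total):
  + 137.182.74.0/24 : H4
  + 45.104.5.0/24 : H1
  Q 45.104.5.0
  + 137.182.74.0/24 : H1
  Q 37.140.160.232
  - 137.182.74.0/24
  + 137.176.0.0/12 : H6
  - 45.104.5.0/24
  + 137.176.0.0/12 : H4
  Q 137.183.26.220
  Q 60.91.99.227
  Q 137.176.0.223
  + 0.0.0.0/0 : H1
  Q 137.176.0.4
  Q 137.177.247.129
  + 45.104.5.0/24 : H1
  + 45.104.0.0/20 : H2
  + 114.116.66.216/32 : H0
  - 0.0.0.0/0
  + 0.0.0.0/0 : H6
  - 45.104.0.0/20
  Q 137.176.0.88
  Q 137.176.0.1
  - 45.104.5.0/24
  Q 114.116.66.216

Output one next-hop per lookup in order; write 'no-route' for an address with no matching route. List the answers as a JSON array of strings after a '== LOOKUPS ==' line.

Process each operation:
  + 137.182.74.0/24 (H4) depth=24
  + 45.104.5.0/24 (H1) depth=24
  lookup 45.104.5.0: bits 001011010110100000000101 walk d0:-→d1:-→d2:-→d3:-→d4:-→d5:-→d6:-→d7:-→d8:-→d9:-→d10:-→d11:-→d12:-→d13:-→d14:-→d15:-→d16:-→d17:-→d18:-→d19:-→d20:-→d21:-→d22:-→d23:-→d24:H1 -> H1
  + 137.182.74.0/24 (H1) depth=24
  lookup 37.140.160.232: bits 0010 walk d0:-→d1:-→d2:-→d3:-→d4:- -> no-route
  - 137.182.74.0/24 clear@24
  + 137.176.0.0/12 (H6) depth=12
  - 45.104.5.0/24 clear@24
  + 137.176.0.0/12 (H4) depth=12
  lookup 137.183.26.220: bits 100010011011011 walk d0:-→d1:-→d2:-→d3:-→d4:-→d5:-→d6:-→d7:-→d8:-→d9:-→d10:-→d11:-→d12:H4→d13:-→d14:-→d15:- -> H4
  lookup 60.91.99.227: bits 001 walk d0:-→d1:-→d2:-→d3:- -> no-route
  lookup 137.176.0.223: bits 1000100110110 walk d0:-→d1:-→d2:-→d3:-→d4:-→d5:-→d6:-→d7:-→d8:-→d9:-→d10:-→d11:-→d12:H4→d13:- -> H4
  + 0.0.0.0/0 (H1) depth=0
  lookup 137.176.0.4: bits 1000100110110 walk d0:H1→d1:-→d2:-→d3:-→d4:-→d5:-→d6:-→d7:-→d8:-→d9:-→d10:-→d11:-→d12:H4→d13:- -> H4
  lookup 137.177.247.129: bits 1000100110110 walk d0:H1→d1:-→d2:-→d3:-→d4:-→d5:-→d6:-→d7:-→d8:-→d9:-→d10:-→d11:-→d12:H4→d13:- -> H4
  + 45.104.5.0/24 (H1) depth=24
  + 45.104.0.0/20 (H2) depth=20
  + 114.116.66.216/32 (H0) depth=32
  - 0.0.0.0/0 clear@0
  + 0.0.0.0/0 (H6) depth=0
  - 45.104.0.0/20 clear@20
  lookup 137.176.0.88: bits 1000100110110 walk d0:H6→d1:-→d2:-→d3:-→d4:-→d5:-→d6:-→d7:-→d8:-→d9:-→d10:-→d11:-→d12:H4→d13:- -> H4
  lookup 137.176.0.1: bits 1000100110110 walk d0:H6→d1:-→d2:-→d3:-→d4:-→d5:-→d6:-→d7:-→d8:-→d9:-→d10:-→d11:-→d12:H4→d13:- -> H4
  - 45.104.5.0/24 clear@24
  lookup 114.116.66.216: bits 01110010011101000100001011011000 walk d0:H6→d1:-→d2:-→d3:-→d4:-→d5:-→d6:-→d7:-→d8:-→d9:-→d10:-→d11:-→d12:-→d13:-→d14:-→d15:-→d16:-→d17:-→d18:-→d19:-→d20:-→d21:-→d22:-→d23:-→d24:-→d25:-→d26:-→d27:-→d28:-→d29:-→d30:-→d31:-→d32:H0 -> H0

== LOOKUPS ==
["H1","no-route","H4","no-route","H4","H4","H4","H4","H4","H0"]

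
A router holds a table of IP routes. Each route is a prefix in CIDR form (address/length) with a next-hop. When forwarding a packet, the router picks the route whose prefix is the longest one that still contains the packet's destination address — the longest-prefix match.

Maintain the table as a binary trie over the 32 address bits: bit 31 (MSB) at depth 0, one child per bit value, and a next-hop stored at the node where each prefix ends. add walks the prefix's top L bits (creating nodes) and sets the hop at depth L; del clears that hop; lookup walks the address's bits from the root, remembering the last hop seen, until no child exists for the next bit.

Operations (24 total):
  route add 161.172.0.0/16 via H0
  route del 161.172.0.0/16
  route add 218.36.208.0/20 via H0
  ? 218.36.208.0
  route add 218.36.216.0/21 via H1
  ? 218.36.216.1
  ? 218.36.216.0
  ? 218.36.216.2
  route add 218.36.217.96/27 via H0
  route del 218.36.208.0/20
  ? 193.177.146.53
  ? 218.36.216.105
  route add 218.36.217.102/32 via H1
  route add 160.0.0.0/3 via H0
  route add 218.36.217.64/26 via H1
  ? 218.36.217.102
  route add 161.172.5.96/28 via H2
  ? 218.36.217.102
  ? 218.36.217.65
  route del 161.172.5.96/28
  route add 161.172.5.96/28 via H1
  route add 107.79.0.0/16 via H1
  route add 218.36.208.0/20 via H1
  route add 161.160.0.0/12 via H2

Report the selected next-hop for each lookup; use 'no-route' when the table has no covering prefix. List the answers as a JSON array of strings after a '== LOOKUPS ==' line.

Process each operation:
  add 161.172.0.0/16 -> H0 at depth 16
  - 161.172.0.0/16 clear@16
  add 218.36.208.0/20 -> H0 at depth 20
  ? 218.36.208.0  path d0:-→d1:-→d2:-→d3:-→d4:-→d5:-→d6:-→d7:-→d8:-→d9:-→d10:-→d11:-→d12:-→d13:-→d14:-→d15:-→d16:-→d17:-→d18:-→d19:-→d20:H0  best=H0
  add 218.36.216.0/21 -> H1 at depth 21
  ? 218.36.216.1  path d0:-→d1:-→d2:-→d3:-→d4:-→d5:-→d6:-→d7:-→d8:-→d9:-→d10:-→d11:-→d12:-→d13:-→d14:-→d15:-→d16:-→d17:-→d18:-→d19:-→d20:H0→d21:H1  best=H1
  ? 218.36.216.0  path d0:-→d1:-→d2:-→d3:-→d4:-→d5:-→d6:-→d7:-→d8:-→d9:-→d10:-→d11:-→d12:-→d13:-→d14:-→d15:-→d16:-→d17:-→d18:-→d19:-→d20:H0→d21:H1  best=H1
  ? 218.36.216.2  path d0:-→d1:-→d2:-→d3:-→d4:-→d5:-→d6:-→d7:-→d8:-→d9:-→d10:-→d11:-→d12:-→d13:-→d14:-→d15:-→d16:-→d17:-→d18:-→d19:-→d20:H0→d21:H1  best=H1
  add 218.36.217.96/27 -> H0 at depth 27
  - 218.36.208.0/20 clear@20
  ? 193.177.146.53  path d0:-→d1:-→d2:-→d3:-  best=no-route
  ? 218.36.216.105  path d0:-→d1:-→d2:-→d3:-→d4:-→d5:-→d6:-→d7:-→d8:-→d9:-→d10:-→d11:-→d12:-→d13:-→d14:-→d15:-→d16:-→d17:-→d18:-→d19:-→d20:-→d21:H1→d22:-→d23:-  best=H1
  add 218.36.217.102/32 -> H1 at depth 32
  add 160.0.0.0/3 -> H0 at depth 3
  add 218.36.217.64/26 -> H1 at depth 26
  ? 218.36.217.102  path d0:-→d1:-→d2:-→d3:-→d4:-→d5:-→d6:-→d7:-→d8:-→d9:-→d10:-→d11:-→d12:-→d13:-→d14:-→d15:-→d16:-→d17:-→d18:-→d19:-→d20:-→d21:H1→d22:-→d23:-→d24:-→d25:-→d26:H1→d27:H0→d28:-→d29:-→d30:-→d31:-→d32:H1  best=H1
  add 161.172.5.96/28 -> H2 at depth 28
  ? 218.36.217.102  path d0:-→d1:-→d2:-→d3:-→d4:-→d5:-→d6:-→d7:-→d8:-→d9:-→d10:-→d11:-→d12:-→d13:-→d14:-→d15:-→d16:-→d17:-→d18:-→d19:-→d20:-→d21:H1→d22:-→d23:-→d24:-→d25:-→d26:H1→d27:H0→d28:-→d29:-→d30:-→d31:-→d32:H1  best=H1
  ? 218.36.217.65  path d0:-→d1:-→d2:-→d3:-→d4:-→d5:-→d6:-→d7:-→d8:-→d9:-→d10:-→d11:-→d12:-→d13:-→d14:-→d15:-→d16:-→d17:-→d18:-→d19:-→d20:-→d21:H1→d22:-→d23:-→d24:-→d25:-→d26:H1  best=H1
  - 161.172.5.96/28 clear@28
  add 161.172.5.96/28 -> H1 at depth 28
  add 107.79.0.0/16 -> H1 at depth 16
  add 218.36.208.0/20 -> H1 at depth 20
  add 161.160.0.0/12 -> H2 at depth 12

== LOOKUPS ==
["H0","H1","H1","H1","no-route","H1","H1","H1","H1"]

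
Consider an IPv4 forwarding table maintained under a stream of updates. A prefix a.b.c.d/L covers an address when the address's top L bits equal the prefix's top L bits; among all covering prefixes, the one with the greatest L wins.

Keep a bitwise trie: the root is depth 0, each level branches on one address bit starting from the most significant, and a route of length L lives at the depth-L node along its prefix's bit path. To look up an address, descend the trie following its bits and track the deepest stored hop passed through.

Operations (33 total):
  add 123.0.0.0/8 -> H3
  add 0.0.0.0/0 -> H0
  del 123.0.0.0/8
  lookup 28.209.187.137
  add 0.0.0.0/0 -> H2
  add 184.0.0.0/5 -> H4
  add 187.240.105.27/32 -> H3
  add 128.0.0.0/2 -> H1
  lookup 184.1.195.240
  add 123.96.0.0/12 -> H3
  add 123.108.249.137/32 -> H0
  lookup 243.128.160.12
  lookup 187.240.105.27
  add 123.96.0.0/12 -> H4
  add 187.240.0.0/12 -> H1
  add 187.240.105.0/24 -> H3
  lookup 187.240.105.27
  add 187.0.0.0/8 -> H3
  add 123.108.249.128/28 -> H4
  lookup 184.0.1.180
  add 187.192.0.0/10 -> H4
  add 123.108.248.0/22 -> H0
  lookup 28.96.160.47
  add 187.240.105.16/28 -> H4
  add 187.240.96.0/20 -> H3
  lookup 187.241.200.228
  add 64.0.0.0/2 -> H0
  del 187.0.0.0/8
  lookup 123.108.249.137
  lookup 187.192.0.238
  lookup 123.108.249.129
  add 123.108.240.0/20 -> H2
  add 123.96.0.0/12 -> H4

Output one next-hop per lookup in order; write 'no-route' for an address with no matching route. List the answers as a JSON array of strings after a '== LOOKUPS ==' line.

Apply in order:
  add 123.0.0.0/8 -> H3 at depth 8
  add 0.0.0.0/0 -> H0 at depth 0
  - 123.0.0.0/8 clear@8
  ? 28.209.187.137  path d0:H0→d1:-  best=H0
  add 0.0.0.0/0 -> H2 at depth 0
  add 184.0.0.0/5 -> H4 at depth 5
  add 187.240.105.27/32 -> H3 at depth 32
  add 128.0.0.0/2 -> H1 at depth 2
  ? 184.1.195.240  path d0:H2→d1:-→d2:H1→d3:-→d4:-→d5:H4→d6:-  best=H4
  add 123.96.0.0/12 -> H3 at depth 12
  add 123.108.249.137/32 -> H0 at depth 32
  ? 243.128.160.12  path d0:H2→d1:-  best=H2
  ? 187.240.105.27  path d0:H2→d1:-→d2:H1→d3:-→d4:-→d5:H4→d6:-→d7:-→d8:-→d9:-→d10:-→d11:-→d12:-→d13:-→d14:-→d15:-→d16:-→d17:-→d18:-→d19:-→d20:-→d21:-→d22:-→d23:-→d24:-→d25:-→d26:-→d27:-→d28:-→d29:-→d30:-→d31:-→d32:H3  best=H3
  add 123.96.0.0/12 -> H4 at depth 12
  add 187.240.0.0/12 -> H1 at depth 12
  add 187.240.105.0/24 -> H3 at depth 24
  ? 187.240.105.27  path d0:H2→d1:-→d2:H1→d3:-→d4:-→d5:H4→d6:-→d7:-→d8:-→d9:-→d10:-→d11:-→d12:H1→d13:-→d14:-→d15:-→d16:-→d17:-→d18:-→d19:-→d20:-→d21:-→d22:-→d23:-→d24:H3→d25:-→d26:-→d27:-→d28:-→d29:-→d30:-→d31:-→d32:H3  best=H3
  add 187.0.0.0/8 -> H3 at depth 8
  add 123.108.249.128/28 -> H4 at depth 28
  ? 184.0.1.180  path d0:H2→d1:-→d2:H1→d3:-→d4:-→d5:H4→d6:-  best=H4
  add 187.192.0.0/10 -> H4 at depth 10
  add 123.108.248.0/22 -> H0 at depth 22
  ? 28.96.160.47  path d0:H2→d1:-  best=H2
  add 187.240.105.16/28 -> H4 at depth 28
  add 187.240.96.0/20 -> H3 at depth 20
  ? 187.241.200.228  path d0:H2→d1:-→d2:H1→d3:-→d4:-→d5:H4→d6:-→d7:-→d8:H3→d9:-→d10:H4→d11:-→d12:H1→d13:-→d14:-→d15:-  best=H1
  add 64.0.0.0/2 -> H0 at depth 2
  - 187.0.0.0/8 clear@8
  ? 123.108.249.137  path d0:H2→d1:-→d2:H0→d3:-→d4:-→d5:-→d6:-→d7:-→d8:-→d9:-→d10:-→d11:-→d12:H4→d13:-→d14:-→d15:-→d16:-→d17:-→d18:-→d19:-→d20:-→d21:-→d22:H0→d23:-→d24:-→d25:-→d26:-→d27:-→d28:H4→d29:-→d30:-→d31:-→d32:H0  best=H0
  ? 187.192.0.238  path d0:H2→d1:-→d2:H1→d3:-→d4:-→d5:H4→d6:-→d7:-→d8:-→d9:-→d10:H4  best=H4
  ? 123.108.249.129  path d0:H2→d1:-→d2:H0→d3:-→d4:-→d5:-→d6:-→d7:-→d8:-→d9:-→d10:-→d11:-→d12:H4→d13:-→d14:-→d15:-→d16:-→d17:-→d18:-→d19:-→d20:-→d21:-→d22:H0→d23:-→d24:-→d25:-→d26:-→d27:-→d28:H4  best=H4
  add 123.108.240.0/20 -> H2 at depth 20
  add 123.96.0.0/12 -> H4 at depth 12

== LOOKUPS ==
["H0","H4","H2","H3","H3","H4","H2","H1","H0","H4","H4"]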